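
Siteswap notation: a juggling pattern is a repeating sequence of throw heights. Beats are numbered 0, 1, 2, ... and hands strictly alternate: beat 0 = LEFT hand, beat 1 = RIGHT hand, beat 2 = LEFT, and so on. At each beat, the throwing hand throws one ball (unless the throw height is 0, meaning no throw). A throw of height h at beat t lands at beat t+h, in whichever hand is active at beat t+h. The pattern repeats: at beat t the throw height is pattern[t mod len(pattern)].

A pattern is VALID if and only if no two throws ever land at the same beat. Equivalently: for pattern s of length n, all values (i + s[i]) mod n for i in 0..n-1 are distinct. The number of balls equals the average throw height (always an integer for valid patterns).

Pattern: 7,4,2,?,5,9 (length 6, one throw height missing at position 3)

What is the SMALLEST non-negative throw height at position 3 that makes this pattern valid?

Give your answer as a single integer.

Answer: 3

Derivation:
i=0: (0 + 7) mod 6 = 1
i=1: (1 + 4) mod 6 = 5
i=2: (2 + 2) mod 6 = 4
i=3: s[i]=? (unknown)
i=4: (4 + 5) mod 6 = 3
i=5: (5 + 9) mod 6 = 2
Known residues: [1, 2, 3, 4, 5]; need a permutation of 0..5, so missing residue r = 0
Need (3 + s) mod 6 = 0; smallest s = (0 - 3) mod 6 = 3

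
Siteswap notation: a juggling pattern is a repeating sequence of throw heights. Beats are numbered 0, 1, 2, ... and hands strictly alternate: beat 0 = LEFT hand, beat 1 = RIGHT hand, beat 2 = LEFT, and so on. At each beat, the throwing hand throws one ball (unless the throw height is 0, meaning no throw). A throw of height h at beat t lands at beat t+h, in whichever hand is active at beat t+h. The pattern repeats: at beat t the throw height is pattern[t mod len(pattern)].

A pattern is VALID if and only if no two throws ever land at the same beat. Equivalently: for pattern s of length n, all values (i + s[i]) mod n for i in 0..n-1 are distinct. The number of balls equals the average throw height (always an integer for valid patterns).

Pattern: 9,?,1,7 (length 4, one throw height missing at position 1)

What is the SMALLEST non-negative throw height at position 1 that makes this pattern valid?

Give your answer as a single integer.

i=0: (0 + 9) mod 4 = 1
i=1: s[i]=? (unknown)
i=2: (2 + 1) mod 4 = 3
i=3: (3 + 7) mod 4 = 2
Known residues: [1, 2, 3]; need a permutation of 0..3, so missing residue r = 0
Need (1 + s) mod 4 = 0; smallest s = (0 - 1) mod 4 = 3

Answer: 3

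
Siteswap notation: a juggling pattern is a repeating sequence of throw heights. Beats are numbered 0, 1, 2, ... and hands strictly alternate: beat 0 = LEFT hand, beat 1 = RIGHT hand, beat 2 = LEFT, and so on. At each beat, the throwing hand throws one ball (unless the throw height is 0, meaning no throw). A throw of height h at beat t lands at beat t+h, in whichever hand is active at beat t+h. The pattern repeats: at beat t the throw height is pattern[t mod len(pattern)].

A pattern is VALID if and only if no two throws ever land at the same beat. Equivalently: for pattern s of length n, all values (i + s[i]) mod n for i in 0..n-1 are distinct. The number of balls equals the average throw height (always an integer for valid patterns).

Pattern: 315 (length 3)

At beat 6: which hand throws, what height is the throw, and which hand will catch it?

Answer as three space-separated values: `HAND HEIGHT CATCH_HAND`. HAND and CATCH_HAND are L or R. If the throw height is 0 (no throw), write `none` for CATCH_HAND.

Answer: L 3 R

Derivation:
Beat 6: 6 mod 2 = 0, so hand = L
Throw height = pattern[6 mod 3] = pattern[0] = 3
Lands at beat 6+3=9, 9 mod 2 = 1, so catch hand = R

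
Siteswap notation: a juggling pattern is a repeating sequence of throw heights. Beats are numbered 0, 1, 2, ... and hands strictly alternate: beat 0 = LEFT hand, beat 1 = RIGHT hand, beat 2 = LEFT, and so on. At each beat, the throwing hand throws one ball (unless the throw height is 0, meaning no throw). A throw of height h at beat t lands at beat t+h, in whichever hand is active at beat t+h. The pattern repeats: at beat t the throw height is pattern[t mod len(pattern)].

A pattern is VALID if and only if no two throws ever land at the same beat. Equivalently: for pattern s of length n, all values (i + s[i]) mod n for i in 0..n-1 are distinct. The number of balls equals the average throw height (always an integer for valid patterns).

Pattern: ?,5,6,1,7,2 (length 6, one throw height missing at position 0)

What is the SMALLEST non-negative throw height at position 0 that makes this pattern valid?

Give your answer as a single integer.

i=0: s[i]=? (unknown)
i=1: (1 + 5) mod 6 = 0
i=2: (2 + 6) mod 6 = 2
i=3: (3 + 1) mod 6 = 4
i=4: (4 + 7) mod 6 = 5
i=5: (5 + 2) mod 6 = 1
Known residues: [0, 1, 2, 4, 5]; need a permutation of 0..5, so missing residue r = 3
Need (0 + s) mod 6 = 3; smallest s = (3 - 0) mod 6 = 3

Answer: 3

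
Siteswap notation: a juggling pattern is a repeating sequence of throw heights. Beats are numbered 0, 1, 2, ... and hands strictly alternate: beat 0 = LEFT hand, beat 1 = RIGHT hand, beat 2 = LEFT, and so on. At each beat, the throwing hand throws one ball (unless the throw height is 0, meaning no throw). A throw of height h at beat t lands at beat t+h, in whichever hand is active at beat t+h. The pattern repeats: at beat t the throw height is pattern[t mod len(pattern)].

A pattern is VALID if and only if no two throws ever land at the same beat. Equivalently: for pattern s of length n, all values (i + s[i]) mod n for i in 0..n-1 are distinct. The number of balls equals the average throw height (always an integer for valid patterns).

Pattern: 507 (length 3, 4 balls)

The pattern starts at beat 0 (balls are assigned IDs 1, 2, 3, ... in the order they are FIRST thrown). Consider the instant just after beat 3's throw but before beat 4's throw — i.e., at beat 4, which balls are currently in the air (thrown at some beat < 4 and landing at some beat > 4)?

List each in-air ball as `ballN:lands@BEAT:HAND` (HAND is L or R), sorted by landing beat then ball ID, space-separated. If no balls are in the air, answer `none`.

Beat 0 (L): throw ball1 h=5 -> lands@5:R; in-air after throw: [b1@5:R]
Beat 2 (L): throw ball2 h=7 -> lands@9:R; in-air after throw: [b1@5:R b2@9:R]
Beat 3 (R): throw ball3 h=5 -> lands@8:L; in-air after throw: [b1@5:R b3@8:L b2@9:R]

Answer: ball1:lands@5:R ball3:lands@8:L ball2:lands@9:R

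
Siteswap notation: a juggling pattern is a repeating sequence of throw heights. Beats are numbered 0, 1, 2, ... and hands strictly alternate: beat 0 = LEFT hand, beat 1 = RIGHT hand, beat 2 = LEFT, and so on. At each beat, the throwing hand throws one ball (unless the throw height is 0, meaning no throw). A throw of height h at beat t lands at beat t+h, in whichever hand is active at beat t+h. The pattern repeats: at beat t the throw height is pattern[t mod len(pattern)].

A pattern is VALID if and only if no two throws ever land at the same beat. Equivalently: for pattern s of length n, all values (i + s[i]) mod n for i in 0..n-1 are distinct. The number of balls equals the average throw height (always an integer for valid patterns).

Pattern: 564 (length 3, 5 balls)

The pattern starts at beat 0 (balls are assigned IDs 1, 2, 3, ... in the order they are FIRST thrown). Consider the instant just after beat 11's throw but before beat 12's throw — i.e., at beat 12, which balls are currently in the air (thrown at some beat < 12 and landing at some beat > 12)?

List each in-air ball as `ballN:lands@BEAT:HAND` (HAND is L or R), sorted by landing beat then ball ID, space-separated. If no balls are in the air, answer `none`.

Beat 0 (L): throw ball1 h=5 -> lands@5:R; in-air after throw: [b1@5:R]
Beat 1 (R): throw ball2 h=6 -> lands@7:R; in-air after throw: [b1@5:R b2@7:R]
Beat 2 (L): throw ball3 h=4 -> lands@6:L; in-air after throw: [b1@5:R b3@6:L b2@7:R]
Beat 3 (R): throw ball4 h=5 -> lands@8:L; in-air after throw: [b1@5:R b3@6:L b2@7:R b4@8:L]
Beat 4 (L): throw ball5 h=6 -> lands@10:L; in-air after throw: [b1@5:R b3@6:L b2@7:R b4@8:L b5@10:L]
Beat 5 (R): throw ball1 h=4 -> lands@9:R; in-air after throw: [b3@6:L b2@7:R b4@8:L b1@9:R b5@10:L]
Beat 6 (L): throw ball3 h=5 -> lands@11:R; in-air after throw: [b2@7:R b4@8:L b1@9:R b5@10:L b3@11:R]
Beat 7 (R): throw ball2 h=6 -> lands@13:R; in-air after throw: [b4@8:L b1@9:R b5@10:L b3@11:R b2@13:R]
Beat 8 (L): throw ball4 h=4 -> lands@12:L; in-air after throw: [b1@9:R b5@10:L b3@11:R b4@12:L b2@13:R]
Beat 9 (R): throw ball1 h=5 -> lands@14:L; in-air after throw: [b5@10:L b3@11:R b4@12:L b2@13:R b1@14:L]
Beat 10 (L): throw ball5 h=6 -> lands@16:L; in-air after throw: [b3@11:R b4@12:L b2@13:R b1@14:L b5@16:L]
Beat 11 (R): throw ball3 h=4 -> lands@15:R; in-air after throw: [b4@12:L b2@13:R b1@14:L b3@15:R b5@16:L]
Beat 12 (L): throw ball4 h=5 -> lands@17:R; in-air after throw: [b2@13:R b1@14:L b3@15:R b5@16:L b4@17:R]

Answer: ball2:lands@13:R ball1:lands@14:L ball3:lands@15:R ball5:lands@16:L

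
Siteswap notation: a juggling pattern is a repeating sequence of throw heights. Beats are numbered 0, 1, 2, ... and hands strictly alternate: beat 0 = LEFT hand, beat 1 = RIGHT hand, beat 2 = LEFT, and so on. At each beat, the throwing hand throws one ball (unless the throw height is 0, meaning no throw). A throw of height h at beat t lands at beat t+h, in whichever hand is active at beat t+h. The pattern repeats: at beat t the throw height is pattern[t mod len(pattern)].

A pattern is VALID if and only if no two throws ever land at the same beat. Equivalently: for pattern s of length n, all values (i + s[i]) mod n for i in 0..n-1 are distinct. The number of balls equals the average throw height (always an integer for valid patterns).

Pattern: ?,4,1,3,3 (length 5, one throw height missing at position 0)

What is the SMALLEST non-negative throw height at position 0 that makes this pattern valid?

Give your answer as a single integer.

Answer: 4

Derivation:
i=0: s[i]=? (unknown)
i=1: (1 + 4) mod 5 = 0
i=2: (2 + 1) mod 5 = 3
i=3: (3 + 3) mod 5 = 1
i=4: (4 + 3) mod 5 = 2
Known residues: [0, 1, 2, 3]; need a permutation of 0..4, so missing residue r = 4
Need (0 + s) mod 5 = 4; smallest s = (4 - 0) mod 5 = 4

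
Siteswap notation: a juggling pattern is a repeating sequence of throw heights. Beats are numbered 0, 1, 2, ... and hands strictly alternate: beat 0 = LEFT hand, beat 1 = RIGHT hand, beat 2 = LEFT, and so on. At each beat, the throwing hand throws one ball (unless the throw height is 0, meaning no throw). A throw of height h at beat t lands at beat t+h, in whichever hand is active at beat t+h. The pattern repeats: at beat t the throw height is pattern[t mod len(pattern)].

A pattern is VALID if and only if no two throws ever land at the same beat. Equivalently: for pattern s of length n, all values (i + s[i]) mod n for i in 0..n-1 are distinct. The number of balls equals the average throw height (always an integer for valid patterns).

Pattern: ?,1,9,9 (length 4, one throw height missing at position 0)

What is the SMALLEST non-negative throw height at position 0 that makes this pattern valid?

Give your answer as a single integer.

i=0: s[i]=? (unknown)
i=1: (1 + 1) mod 4 = 2
i=2: (2 + 9) mod 4 = 3
i=3: (3 + 9) mod 4 = 0
Known residues: [0, 2, 3]; need a permutation of 0..3, so missing residue r = 1
Need (0 + s) mod 4 = 1; smallest s = (1 - 0) mod 4 = 1

Answer: 1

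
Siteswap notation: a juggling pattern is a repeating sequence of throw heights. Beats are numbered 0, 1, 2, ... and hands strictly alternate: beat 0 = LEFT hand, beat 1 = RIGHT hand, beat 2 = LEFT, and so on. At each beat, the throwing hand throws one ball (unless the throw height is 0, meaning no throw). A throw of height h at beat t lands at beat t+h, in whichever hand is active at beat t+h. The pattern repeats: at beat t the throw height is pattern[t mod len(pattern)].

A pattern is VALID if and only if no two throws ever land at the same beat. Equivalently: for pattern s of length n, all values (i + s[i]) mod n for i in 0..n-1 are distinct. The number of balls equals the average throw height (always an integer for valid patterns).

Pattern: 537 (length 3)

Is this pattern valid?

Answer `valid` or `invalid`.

i=0: (i + s[i]) mod n = (0 + 5) mod 3 = 2
i=1: (i + s[i]) mod n = (1 + 3) mod 3 = 1
i=2: (i + s[i]) mod n = (2 + 7) mod 3 = 0
Residues: [2, 1, 0], distinct: True

Answer: valid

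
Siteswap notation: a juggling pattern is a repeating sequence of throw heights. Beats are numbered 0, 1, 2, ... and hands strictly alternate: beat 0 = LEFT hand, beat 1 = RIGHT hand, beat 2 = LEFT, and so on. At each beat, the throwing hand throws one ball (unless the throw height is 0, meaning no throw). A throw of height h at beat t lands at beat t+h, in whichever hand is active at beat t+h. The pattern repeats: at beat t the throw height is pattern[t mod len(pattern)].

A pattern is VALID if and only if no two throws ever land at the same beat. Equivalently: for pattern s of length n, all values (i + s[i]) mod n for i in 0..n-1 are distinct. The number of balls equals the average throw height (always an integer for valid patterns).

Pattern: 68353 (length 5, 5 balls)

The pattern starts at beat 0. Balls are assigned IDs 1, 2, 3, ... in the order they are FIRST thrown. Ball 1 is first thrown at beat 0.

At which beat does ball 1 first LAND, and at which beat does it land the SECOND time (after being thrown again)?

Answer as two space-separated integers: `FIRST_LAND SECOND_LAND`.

Answer: 6 14

Derivation:
Beat 0 (L): throw ball1 h=6 -> lands@6:L; in-air after throw: [b1@6:L]
Beat 1 (R): throw ball2 h=8 -> lands@9:R; in-air after throw: [b1@6:L b2@9:R]
Beat 2 (L): throw ball3 h=3 -> lands@5:R; in-air after throw: [b3@5:R b1@6:L b2@9:R]
Beat 3 (R): throw ball4 h=5 -> lands@8:L; in-air after throw: [b3@5:R b1@6:L b4@8:L b2@9:R]
Beat 4 (L): throw ball5 h=3 -> lands@7:R; in-air after throw: [b3@5:R b1@6:L b5@7:R b4@8:L b2@9:R]
Beat 5 (R): throw ball3 h=6 -> lands@11:R; in-air after throw: [b1@6:L b5@7:R b4@8:L b2@9:R b3@11:R]
Beat 6 (L): throw ball1 h=8 -> lands@14:L; in-air after throw: [b5@7:R b4@8:L b2@9:R b3@11:R b1@14:L]
Beat 7 (R): throw ball5 h=3 -> lands@10:L; in-air after throw: [b4@8:L b2@9:R b5@10:L b3@11:R b1@14:L]
Beat 8 (L): throw ball4 h=5 -> lands@13:R; in-air after throw: [b2@9:R b5@10:L b3@11:R b4@13:R b1@14:L]
Beat 9 (R): throw ball2 h=3 -> lands@12:L; in-air after throw: [b5@10:L b3@11:R b2@12:L b4@13:R b1@14:L]
Beat 10 (L): throw ball5 h=6 -> lands@16:L; in-air after throw: [b3@11:R b2@12:L b4@13:R b1@14:L b5@16:L]
Beat 11 (R): throw ball3 h=8 -> lands@19:R; in-air after throw: [b2@12:L b4@13:R b1@14:L b5@16:L b3@19:R]
Beat 12 (L): throw ball2 h=3 -> lands@15:R; in-air after throw: [b4@13:R b1@14:L b2@15:R b5@16:L b3@19:R]
Beat 13 (R): throw ball4 h=5 -> lands@18:L; in-air after throw: [b1@14:L b2@15:R b5@16:L b4@18:L b3@19:R]
Beat 14 (L): throw ball1 h=3 -> lands@17:R; in-air after throw: [b2@15:R b5@16:L b1@17:R b4@18:L b3@19:R]
Ball 1: thrown@0 h=6 -> first land @6; rethrown@6 h=8 -> second land @14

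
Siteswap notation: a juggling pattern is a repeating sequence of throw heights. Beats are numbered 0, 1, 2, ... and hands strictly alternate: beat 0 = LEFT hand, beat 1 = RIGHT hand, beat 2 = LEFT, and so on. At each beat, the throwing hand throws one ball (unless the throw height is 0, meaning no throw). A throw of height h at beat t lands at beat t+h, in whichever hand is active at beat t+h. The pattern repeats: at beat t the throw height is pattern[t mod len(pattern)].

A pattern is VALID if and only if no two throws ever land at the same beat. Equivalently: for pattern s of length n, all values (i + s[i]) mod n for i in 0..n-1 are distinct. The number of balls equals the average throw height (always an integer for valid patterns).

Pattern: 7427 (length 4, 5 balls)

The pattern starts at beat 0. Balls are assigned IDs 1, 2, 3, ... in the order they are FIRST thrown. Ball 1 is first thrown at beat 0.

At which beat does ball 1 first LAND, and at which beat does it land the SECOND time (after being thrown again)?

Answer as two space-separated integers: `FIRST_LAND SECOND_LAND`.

Answer: 7 14

Derivation:
Beat 0 (L): throw ball1 h=7 -> lands@7:R; in-air after throw: [b1@7:R]
Beat 1 (R): throw ball2 h=4 -> lands@5:R; in-air after throw: [b2@5:R b1@7:R]
Beat 2 (L): throw ball3 h=2 -> lands@4:L; in-air after throw: [b3@4:L b2@5:R b1@7:R]
Beat 3 (R): throw ball4 h=7 -> lands@10:L; in-air after throw: [b3@4:L b2@5:R b1@7:R b4@10:L]
Beat 4 (L): throw ball3 h=7 -> lands@11:R; in-air after throw: [b2@5:R b1@7:R b4@10:L b3@11:R]
Beat 5 (R): throw ball2 h=4 -> lands@9:R; in-air after throw: [b1@7:R b2@9:R b4@10:L b3@11:R]
Beat 6 (L): throw ball5 h=2 -> lands@8:L; in-air after throw: [b1@7:R b5@8:L b2@9:R b4@10:L b3@11:R]
Beat 7 (R): throw ball1 h=7 -> lands@14:L; in-air after throw: [b5@8:L b2@9:R b4@10:L b3@11:R b1@14:L]
Beat 8 (L): throw ball5 h=7 -> lands@15:R; in-air after throw: [b2@9:R b4@10:L b3@11:R b1@14:L b5@15:R]
Beat 9 (R): throw ball2 h=4 -> lands@13:R; in-air after throw: [b4@10:L b3@11:R b2@13:R b1@14:L b5@15:R]
Beat 10 (L): throw ball4 h=2 -> lands@12:L; in-air after throw: [b3@11:R b4@12:L b2@13:R b1@14:L b5@15:R]
Beat 11 (R): throw ball3 h=7 -> lands@18:L; in-air after throw: [b4@12:L b2@13:R b1@14:L b5@15:R b3@18:L]
Beat 12 (L): throw ball4 h=7 -> lands@19:R; in-air after throw: [b2@13:R b1@14:L b5@15:R b3@18:L b4@19:R]
Beat 13 (R): throw ball2 h=4 -> lands@17:R; in-air after throw: [b1@14:L b5@15:R b2@17:R b3@18:L b4@19:R]
Beat 14 (L): throw ball1 h=2 -> lands@16:L; in-air after throw: [b5@15:R b1@16:L b2@17:R b3@18:L b4@19:R]
Ball 1: thrown@0 h=7 -> first land @7; rethrown@7 h=7 -> second land @14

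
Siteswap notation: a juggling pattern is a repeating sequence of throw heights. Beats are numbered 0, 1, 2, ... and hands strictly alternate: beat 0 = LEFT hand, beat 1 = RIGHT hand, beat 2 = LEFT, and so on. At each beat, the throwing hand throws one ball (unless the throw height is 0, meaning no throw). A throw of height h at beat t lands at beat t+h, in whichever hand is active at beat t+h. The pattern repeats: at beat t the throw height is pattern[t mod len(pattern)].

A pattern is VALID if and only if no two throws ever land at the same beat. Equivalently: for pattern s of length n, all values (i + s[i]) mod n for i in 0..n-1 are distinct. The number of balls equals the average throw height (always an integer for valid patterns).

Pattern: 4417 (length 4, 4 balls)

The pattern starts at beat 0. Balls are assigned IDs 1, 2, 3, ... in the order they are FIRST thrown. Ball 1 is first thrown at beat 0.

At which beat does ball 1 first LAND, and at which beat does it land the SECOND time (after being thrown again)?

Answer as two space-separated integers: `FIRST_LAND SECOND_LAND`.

Answer: 4 8

Derivation:
Beat 0 (L): throw ball1 h=4 -> lands@4:L; in-air after throw: [b1@4:L]
Beat 1 (R): throw ball2 h=4 -> lands@5:R; in-air after throw: [b1@4:L b2@5:R]
Beat 2 (L): throw ball3 h=1 -> lands@3:R; in-air after throw: [b3@3:R b1@4:L b2@5:R]
Beat 3 (R): throw ball3 h=7 -> lands@10:L; in-air after throw: [b1@4:L b2@5:R b3@10:L]
Beat 4 (L): throw ball1 h=4 -> lands@8:L; in-air after throw: [b2@5:R b1@8:L b3@10:L]
Beat 5 (R): throw ball2 h=4 -> lands@9:R; in-air after throw: [b1@8:L b2@9:R b3@10:L]
Beat 6 (L): throw ball4 h=1 -> lands@7:R; in-air after throw: [b4@7:R b1@8:L b2@9:R b3@10:L]
Beat 7 (R): throw ball4 h=7 -> lands@14:L; in-air after throw: [b1@8:L b2@9:R b3@10:L b4@14:L]
Beat 8 (L): throw ball1 h=4 -> lands@12:L; in-air after throw: [b2@9:R b3@10:L b1@12:L b4@14:L]
Ball 1: thrown@0 h=4 -> first land @4; rethrown@4 h=4 -> second land @8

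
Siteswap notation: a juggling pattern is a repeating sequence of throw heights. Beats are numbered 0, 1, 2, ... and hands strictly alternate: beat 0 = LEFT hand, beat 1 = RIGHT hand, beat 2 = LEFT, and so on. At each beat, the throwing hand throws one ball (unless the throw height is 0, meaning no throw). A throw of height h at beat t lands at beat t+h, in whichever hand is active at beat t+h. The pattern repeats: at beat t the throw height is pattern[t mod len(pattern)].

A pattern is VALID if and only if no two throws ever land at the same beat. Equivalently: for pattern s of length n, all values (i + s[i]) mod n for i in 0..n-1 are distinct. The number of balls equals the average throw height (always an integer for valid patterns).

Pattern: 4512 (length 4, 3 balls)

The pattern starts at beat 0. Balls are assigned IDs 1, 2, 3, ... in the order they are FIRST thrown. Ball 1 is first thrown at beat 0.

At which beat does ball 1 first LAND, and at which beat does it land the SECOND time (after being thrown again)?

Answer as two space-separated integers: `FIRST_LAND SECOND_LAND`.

Beat 0 (L): throw ball1 h=4 -> lands@4:L; in-air after throw: [b1@4:L]
Beat 1 (R): throw ball2 h=5 -> lands@6:L; in-air after throw: [b1@4:L b2@6:L]
Beat 2 (L): throw ball3 h=1 -> lands@3:R; in-air after throw: [b3@3:R b1@4:L b2@6:L]
Beat 3 (R): throw ball3 h=2 -> lands@5:R; in-air after throw: [b1@4:L b3@5:R b2@6:L]
Beat 4 (L): throw ball1 h=4 -> lands@8:L; in-air after throw: [b3@5:R b2@6:L b1@8:L]
Beat 5 (R): throw ball3 h=5 -> lands@10:L; in-air after throw: [b2@6:L b1@8:L b3@10:L]
Beat 6 (L): throw ball2 h=1 -> lands@7:R; in-air after throw: [b2@7:R b1@8:L b3@10:L]
Beat 7 (R): throw ball2 h=2 -> lands@9:R; in-air after throw: [b1@8:L b2@9:R b3@10:L]
Beat 8 (L): throw ball1 h=4 -> lands@12:L; in-air after throw: [b2@9:R b3@10:L b1@12:L]
Ball 1: thrown@0 h=4 -> first land @4; rethrown@4 h=4 -> second land @8

Answer: 4 8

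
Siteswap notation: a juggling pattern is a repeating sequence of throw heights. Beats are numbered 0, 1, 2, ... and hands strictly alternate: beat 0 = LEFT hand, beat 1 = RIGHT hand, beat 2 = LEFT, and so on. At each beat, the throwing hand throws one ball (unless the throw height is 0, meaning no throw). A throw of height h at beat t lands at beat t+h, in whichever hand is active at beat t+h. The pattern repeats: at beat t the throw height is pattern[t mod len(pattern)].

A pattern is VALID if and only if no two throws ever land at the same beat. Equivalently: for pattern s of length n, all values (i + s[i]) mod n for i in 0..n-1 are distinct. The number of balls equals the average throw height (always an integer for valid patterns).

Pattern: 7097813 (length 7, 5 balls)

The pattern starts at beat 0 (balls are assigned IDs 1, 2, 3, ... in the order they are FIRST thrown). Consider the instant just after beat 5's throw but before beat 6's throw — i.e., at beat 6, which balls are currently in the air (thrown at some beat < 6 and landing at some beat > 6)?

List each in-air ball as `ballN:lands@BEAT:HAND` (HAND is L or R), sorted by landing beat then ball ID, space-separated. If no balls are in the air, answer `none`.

Answer: ball1:lands@7:R ball3:lands@10:L ball2:lands@11:R ball4:lands@12:L

Derivation:
Beat 0 (L): throw ball1 h=7 -> lands@7:R; in-air after throw: [b1@7:R]
Beat 2 (L): throw ball2 h=9 -> lands@11:R; in-air after throw: [b1@7:R b2@11:R]
Beat 3 (R): throw ball3 h=7 -> lands@10:L; in-air after throw: [b1@7:R b3@10:L b2@11:R]
Beat 4 (L): throw ball4 h=8 -> lands@12:L; in-air after throw: [b1@7:R b3@10:L b2@11:R b4@12:L]
Beat 5 (R): throw ball5 h=1 -> lands@6:L; in-air after throw: [b5@6:L b1@7:R b3@10:L b2@11:R b4@12:L]
Beat 6 (L): throw ball5 h=3 -> lands@9:R; in-air after throw: [b1@7:R b5@9:R b3@10:L b2@11:R b4@12:L]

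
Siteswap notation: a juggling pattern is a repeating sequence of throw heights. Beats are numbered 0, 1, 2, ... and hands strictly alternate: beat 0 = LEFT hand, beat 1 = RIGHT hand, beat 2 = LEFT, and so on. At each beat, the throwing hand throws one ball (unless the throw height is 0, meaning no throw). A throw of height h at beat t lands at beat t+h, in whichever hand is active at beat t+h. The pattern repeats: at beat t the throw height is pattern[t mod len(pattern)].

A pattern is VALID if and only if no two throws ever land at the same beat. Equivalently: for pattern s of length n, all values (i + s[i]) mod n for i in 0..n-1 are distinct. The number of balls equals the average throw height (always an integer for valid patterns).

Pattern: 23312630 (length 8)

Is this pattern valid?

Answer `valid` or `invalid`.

Answer: invalid

Derivation:
i=0: (i + s[i]) mod n = (0 + 2) mod 8 = 2
i=1: (i + s[i]) mod n = (1 + 3) mod 8 = 4
i=2: (i + s[i]) mod n = (2 + 3) mod 8 = 5
i=3: (i + s[i]) mod n = (3 + 1) mod 8 = 4
i=4: (i + s[i]) mod n = (4 + 2) mod 8 = 6
i=5: (i + s[i]) mod n = (5 + 6) mod 8 = 3
i=6: (i + s[i]) mod n = (6 + 3) mod 8 = 1
i=7: (i + s[i]) mod n = (7 + 0) mod 8 = 7
Residues: [2, 4, 5, 4, 6, 3, 1, 7], distinct: False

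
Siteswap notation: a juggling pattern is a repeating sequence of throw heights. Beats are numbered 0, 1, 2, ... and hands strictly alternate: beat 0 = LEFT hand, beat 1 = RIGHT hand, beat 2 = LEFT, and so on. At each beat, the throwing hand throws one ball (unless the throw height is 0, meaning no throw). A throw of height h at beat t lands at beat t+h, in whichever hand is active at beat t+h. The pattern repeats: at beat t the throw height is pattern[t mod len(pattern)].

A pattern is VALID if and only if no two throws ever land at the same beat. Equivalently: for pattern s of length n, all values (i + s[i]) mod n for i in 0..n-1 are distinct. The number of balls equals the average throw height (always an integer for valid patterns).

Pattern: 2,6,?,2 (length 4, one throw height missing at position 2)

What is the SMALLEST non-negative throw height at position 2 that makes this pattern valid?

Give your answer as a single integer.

Answer: 2

Derivation:
i=0: (0 + 2) mod 4 = 2
i=1: (1 + 6) mod 4 = 3
i=2: s[i]=? (unknown)
i=3: (3 + 2) mod 4 = 1
Known residues: [1, 2, 3]; need a permutation of 0..3, so missing residue r = 0
Need (2 + s) mod 4 = 0; smallest s = (0 - 2) mod 4 = 2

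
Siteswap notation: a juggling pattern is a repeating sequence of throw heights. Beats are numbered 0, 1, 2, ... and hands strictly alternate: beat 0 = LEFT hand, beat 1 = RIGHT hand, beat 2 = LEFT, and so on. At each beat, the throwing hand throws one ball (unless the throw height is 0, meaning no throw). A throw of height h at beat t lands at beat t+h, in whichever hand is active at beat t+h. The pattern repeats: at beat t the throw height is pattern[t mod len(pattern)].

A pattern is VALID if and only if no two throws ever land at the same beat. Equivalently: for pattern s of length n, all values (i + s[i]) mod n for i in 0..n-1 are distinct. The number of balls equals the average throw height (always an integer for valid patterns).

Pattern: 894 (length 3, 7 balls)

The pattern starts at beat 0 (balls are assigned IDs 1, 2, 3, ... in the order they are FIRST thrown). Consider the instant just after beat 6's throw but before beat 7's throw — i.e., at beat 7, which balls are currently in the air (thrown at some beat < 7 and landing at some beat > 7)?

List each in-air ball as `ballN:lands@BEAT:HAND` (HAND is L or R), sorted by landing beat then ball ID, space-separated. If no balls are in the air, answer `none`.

Beat 0 (L): throw ball1 h=8 -> lands@8:L; in-air after throw: [b1@8:L]
Beat 1 (R): throw ball2 h=9 -> lands@10:L; in-air after throw: [b1@8:L b2@10:L]
Beat 2 (L): throw ball3 h=4 -> lands@6:L; in-air after throw: [b3@6:L b1@8:L b2@10:L]
Beat 3 (R): throw ball4 h=8 -> lands@11:R; in-air after throw: [b3@6:L b1@8:L b2@10:L b4@11:R]
Beat 4 (L): throw ball5 h=9 -> lands@13:R; in-air after throw: [b3@6:L b1@8:L b2@10:L b4@11:R b5@13:R]
Beat 5 (R): throw ball6 h=4 -> lands@9:R; in-air after throw: [b3@6:L b1@8:L b6@9:R b2@10:L b4@11:R b5@13:R]
Beat 6 (L): throw ball3 h=8 -> lands@14:L; in-air after throw: [b1@8:L b6@9:R b2@10:L b4@11:R b5@13:R b3@14:L]
Beat 7 (R): throw ball7 h=9 -> lands@16:L; in-air after throw: [b1@8:L b6@9:R b2@10:L b4@11:R b5@13:R b3@14:L b7@16:L]

Answer: ball1:lands@8:L ball6:lands@9:R ball2:lands@10:L ball4:lands@11:R ball5:lands@13:R ball3:lands@14:L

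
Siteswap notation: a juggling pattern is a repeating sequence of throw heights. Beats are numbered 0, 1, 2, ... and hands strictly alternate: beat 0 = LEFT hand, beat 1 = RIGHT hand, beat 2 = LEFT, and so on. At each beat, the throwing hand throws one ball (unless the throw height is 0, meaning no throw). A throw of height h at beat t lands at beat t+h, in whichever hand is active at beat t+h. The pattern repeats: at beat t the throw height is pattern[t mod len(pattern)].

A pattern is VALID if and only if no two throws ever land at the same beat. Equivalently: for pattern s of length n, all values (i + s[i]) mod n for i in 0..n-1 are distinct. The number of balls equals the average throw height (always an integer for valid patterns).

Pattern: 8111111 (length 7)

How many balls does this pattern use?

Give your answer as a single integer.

Answer: 2

Derivation:
Pattern = [8, 1, 1, 1, 1, 1, 1], length n = 7
  position 0: throw height = 8, running sum = 8
  position 1: throw height = 1, running sum = 9
  position 2: throw height = 1, running sum = 10
  position 3: throw height = 1, running sum = 11
  position 4: throw height = 1, running sum = 12
  position 5: throw height = 1, running sum = 13
  position 6: throw height = 1, running sum = 14
Total sum = 14; balls = sum / n = 14 / 7 = 2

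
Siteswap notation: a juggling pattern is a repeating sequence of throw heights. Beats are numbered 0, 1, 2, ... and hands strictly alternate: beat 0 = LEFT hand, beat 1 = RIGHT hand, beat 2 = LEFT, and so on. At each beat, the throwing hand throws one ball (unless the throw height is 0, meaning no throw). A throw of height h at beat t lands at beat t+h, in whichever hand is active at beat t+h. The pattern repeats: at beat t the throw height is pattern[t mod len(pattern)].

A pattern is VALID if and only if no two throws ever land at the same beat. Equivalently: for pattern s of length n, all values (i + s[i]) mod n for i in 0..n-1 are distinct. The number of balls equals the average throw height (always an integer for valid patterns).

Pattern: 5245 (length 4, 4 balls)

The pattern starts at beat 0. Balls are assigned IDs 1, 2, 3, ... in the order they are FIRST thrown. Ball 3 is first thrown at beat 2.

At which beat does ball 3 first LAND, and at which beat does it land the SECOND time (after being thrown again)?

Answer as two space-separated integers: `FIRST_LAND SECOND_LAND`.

Answer: 6 10

Derivation:
Beat 0 (L): throw ball1 h=5 -> lands@5:R; in-air after throw: [b1@5:R]
Beat 1 (R): throw ball2 h=2 -> lands@3:R; in-air after throw: [b2@3:R b1@5:R]
Beat 2 (L): throw ball3 h=4 -> lands@6:L; in-air after throw: [b2@3:R b1@5:R b3@6:L]
Beat 3 (R): throw ball2 h=5 -> lands@8:L; in-air after throw: [b1@5:R b3@6:L b2@8:L]
Beat 4 (L): throw ball4 h=5 -> lands@9:R; in-air after throw: [b1@5:R b3@6:L b2@8:L b4@9:R]
Beat 5 (R): throw ball1 h=2 -> lands@7:R; in-air after throw: [b3@6:L b1@7:R b2@8:L b4@9:R]
Beat 6 (L): throw ball3 h=4 -> lands@10:L; in-air after throw: [b1@7:R b2@8:L b4@9:R b3@10:L]
Beat 7 (R): throw ball1 h=5 -> lands@12:L; in-air after throw: [b2@8:L b4@9:R b3@10:L b1@12:L]
Beat 8 (L): throw ball2 h=5 -> lands@13:R; in-air after throw: [b4@9:R b3@10:L b1@12:L b2@13:R]
Beat 9 (R): throw ball4 h=2 -> lands@11:R; in-air after throw: [b3@10:L b4@11:R b1@12:L b2@13:R]
Beat 10 (L): throw ball3 h=4 -> lands@14:L; in-air after throw: [b4@11:R b1@12:L b2@13:R b3@14:L]
Ball 3: thrown@2 h=4 -> first land @6; rethrown@6 h=4 -> second land @10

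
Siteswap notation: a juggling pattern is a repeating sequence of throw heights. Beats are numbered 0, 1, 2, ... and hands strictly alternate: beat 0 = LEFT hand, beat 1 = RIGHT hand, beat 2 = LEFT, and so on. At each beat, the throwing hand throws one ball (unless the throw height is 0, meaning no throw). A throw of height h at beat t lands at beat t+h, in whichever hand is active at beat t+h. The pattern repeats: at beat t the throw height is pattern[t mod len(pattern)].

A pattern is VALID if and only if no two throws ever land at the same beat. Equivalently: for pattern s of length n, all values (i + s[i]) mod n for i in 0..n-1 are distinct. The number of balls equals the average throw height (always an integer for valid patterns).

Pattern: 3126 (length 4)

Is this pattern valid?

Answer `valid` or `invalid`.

Answer: valid

Derivation:
i=0: (i + s[i]) mod n = (0 + 3) mod 4 = 3
i=1: (i + s[i]) mod n = (1 + 1) mod 4 = 2
i=2: (i + s[i]) mod n = (2 + 2) mod 4 = 0
i=3: (i + s[i]) mod n = (3 + 6) mod 4 = 1
Residues: [3, 2, 0, 1], distinct: True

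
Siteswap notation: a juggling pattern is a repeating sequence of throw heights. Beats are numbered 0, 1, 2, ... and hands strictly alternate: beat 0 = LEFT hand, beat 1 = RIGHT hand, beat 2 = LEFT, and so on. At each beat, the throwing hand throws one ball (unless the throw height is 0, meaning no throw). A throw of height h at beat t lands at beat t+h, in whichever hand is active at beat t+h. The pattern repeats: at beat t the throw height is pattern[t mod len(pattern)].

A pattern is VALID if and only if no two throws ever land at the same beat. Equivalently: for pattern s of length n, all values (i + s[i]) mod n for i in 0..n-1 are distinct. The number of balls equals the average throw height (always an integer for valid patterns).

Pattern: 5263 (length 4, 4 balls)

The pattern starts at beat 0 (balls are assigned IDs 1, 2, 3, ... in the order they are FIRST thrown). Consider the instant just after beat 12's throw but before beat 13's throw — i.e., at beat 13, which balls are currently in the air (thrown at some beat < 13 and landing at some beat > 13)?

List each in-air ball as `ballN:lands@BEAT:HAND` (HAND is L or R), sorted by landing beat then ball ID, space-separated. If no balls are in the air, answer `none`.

Beat 0 (L): throw ball1 h=5 -> lands@5:R; in-air after throw: [b1@5:R]
Beat 1 (R): throw ball2 h=2 -> lands@3:R; in-air after throw: [b2@3:R b1@5:R]
Beat 2 (L): throw ball3 h=6 -> lands@8:L; in-air after throw: [b2@3:R b1@5:R b3@8:L]
Beat 3 (R): throw ball2 h=3 -> lands@6:L; in-air after throw: [b1@5:R b2@6:L b3@8:L]
Beat 4 (L): throw ball4 h=5 -> lands@9:R; in-air after throw: [b1@5:R b2@6:L b3@8:L b4@9:R]
Beat 5 (R): throw ball1 h=2 -> lands@7:R; in-air after throw: [b2@6:L b1@7:R b3@8:L b4@9:R]
Beat 6 (L): throw ball2 h=6 -> lands@12:L; in-air after throw: [b1@7:R b3@8:L b4@9:R b2@12:L]
Beat 7 (R): throw ball1 h=3 -> lands@10:L; in-air after throw: [b3@8:L b4@9:R b1@10:L b2@12:L]
Beat 8 (L): throw ball3 h=5 -> lands@13:R; in-air after throw: [b4@9:R b1@10:L b2@12:L b3@13:R]
Beat 9 (R): throw ball4 h=2 -> lands@11:R; in-air after throw: [b1@10:L b4@11:R b2@12:L b3@13:R]
Beat 10 (L): throw ball1 h=6 -> lands@16:L; in-air after throw: [b4@11:R b2@12:L b3@13:R b1@16:L]
Beat 11 (R): throw ball4 h=3 -> lands@14:L; in-air after throw: [b2@12:L b3@13:R b4@14:L b1@16:L]
Beat 12 (L): throw ball2 h=5 -> lands@17:R; in-air after throw: [b3@13:R b4@14:L b1@16:L b2@17:R]
Beat 13 (R): throw ball3 h=2 -> lands@15:R; in-air after throw: [b4@14:L b3@15:R b1@16:L b2@17:R]

Answer: ball4:lands@14:L ball1:lands@16:L ball2:lands@17:R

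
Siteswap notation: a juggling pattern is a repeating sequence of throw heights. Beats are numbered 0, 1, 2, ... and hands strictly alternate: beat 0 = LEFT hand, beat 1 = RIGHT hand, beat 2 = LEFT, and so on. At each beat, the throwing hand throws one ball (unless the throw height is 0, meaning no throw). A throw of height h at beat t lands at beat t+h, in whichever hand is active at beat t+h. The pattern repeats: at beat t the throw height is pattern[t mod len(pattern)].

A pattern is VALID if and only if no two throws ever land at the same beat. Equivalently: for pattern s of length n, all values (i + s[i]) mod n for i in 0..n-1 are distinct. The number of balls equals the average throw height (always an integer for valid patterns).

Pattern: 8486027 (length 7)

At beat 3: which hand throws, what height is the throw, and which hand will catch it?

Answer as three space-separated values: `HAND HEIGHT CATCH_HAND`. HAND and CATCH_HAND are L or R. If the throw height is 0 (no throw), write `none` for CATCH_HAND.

Answer: R 6 R

Derivation:
Beat 3: 3 mod 2 = 1, so hand = R
Throw height = pattern[3 mod 7] = pattern[3] = 6
Lands at beat 3+6=9, 9 mod 2 = 1, so catch hand = R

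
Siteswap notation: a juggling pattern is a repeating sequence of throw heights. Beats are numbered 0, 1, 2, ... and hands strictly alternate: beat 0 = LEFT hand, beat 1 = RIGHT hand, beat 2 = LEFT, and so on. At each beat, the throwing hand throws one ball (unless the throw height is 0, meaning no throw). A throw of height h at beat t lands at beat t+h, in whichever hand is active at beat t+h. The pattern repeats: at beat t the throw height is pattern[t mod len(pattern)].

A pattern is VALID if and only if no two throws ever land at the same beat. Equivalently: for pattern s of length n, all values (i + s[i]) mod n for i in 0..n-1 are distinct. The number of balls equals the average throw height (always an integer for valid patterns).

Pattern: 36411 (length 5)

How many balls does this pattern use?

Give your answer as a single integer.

Pattern = [3, 6, 4, 1, 1], length n = 5
  position 0: throw height = 3, running sum = 3
  position 1: throw height = 6, running sum = 9
  position 2: throw height = 4, running sum = 13
  position 3: throw height = 1, running sum = 14
  position 4: throw height = 1, running sum = 15
Total sum = 15; balls = sum / n = 15 / 5 = 3

Answer: 3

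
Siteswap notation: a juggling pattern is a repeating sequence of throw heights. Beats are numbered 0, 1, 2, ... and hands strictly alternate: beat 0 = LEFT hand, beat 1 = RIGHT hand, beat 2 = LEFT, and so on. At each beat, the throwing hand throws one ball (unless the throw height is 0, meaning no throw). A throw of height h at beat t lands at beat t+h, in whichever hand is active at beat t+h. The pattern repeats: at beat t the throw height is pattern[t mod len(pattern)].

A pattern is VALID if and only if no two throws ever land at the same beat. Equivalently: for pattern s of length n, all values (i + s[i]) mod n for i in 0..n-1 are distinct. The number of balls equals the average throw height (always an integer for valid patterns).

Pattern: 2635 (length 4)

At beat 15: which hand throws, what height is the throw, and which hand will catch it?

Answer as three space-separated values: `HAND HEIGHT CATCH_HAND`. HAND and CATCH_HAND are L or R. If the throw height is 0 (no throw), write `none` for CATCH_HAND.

Answer: R 5 L

Derivation:
Beat 15: 15 mod 2 = 1, so hand = R
Throw height = pattern[15 mod 4] = pattern[3] = 5
Lands at beat 15+5=20, 20 mod 2 = 0, so catch hand = L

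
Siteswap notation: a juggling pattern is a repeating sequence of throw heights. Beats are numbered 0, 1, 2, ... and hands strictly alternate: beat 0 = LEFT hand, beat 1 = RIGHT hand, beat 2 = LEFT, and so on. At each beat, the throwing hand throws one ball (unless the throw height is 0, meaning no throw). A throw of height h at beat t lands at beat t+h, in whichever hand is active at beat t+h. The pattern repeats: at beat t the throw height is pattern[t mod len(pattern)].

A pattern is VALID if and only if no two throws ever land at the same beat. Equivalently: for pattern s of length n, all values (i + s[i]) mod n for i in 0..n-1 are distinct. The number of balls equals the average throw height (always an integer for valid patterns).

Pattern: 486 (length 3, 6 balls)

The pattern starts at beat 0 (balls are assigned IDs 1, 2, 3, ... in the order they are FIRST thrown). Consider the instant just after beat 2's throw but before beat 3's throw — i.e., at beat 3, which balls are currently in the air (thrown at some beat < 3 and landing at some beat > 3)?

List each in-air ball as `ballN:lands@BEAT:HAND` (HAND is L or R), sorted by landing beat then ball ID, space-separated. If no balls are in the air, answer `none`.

Beat 0 (L): throw ball1 h=4 -> lands@4:L; in-air after throw: [b1@4:L]
Beat 1 (R): throw ball2 h=8 -> lands@9:R; in-air after throw: [b1@4:L b2@9:R]
Beat 2 (L): throw ball3 h=6 -> lands@8:L; in-air after throw: [b1@4:L b3@8:L b2@9:R]
Beat 3 (R): throw ball4 h=4 -> lands@7:R; in-air after throw: [b1@4:L b4@7:R b3@8:L b2@9:R]

Answer: ball1:lands@4:L ball3:lands@8:L ball2:lands@9:R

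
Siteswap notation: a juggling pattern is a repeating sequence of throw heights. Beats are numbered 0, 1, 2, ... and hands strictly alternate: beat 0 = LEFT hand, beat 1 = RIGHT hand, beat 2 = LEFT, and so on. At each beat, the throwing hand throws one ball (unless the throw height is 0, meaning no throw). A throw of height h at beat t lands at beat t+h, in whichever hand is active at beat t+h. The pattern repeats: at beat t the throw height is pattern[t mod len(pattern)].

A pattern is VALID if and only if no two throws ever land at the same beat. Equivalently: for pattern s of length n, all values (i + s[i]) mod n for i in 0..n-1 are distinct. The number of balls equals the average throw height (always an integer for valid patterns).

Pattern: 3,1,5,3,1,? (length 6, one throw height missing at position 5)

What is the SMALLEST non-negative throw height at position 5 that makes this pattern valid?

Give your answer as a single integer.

Answer: 5

Derivation:
i=0: (0 + 3) mod 6 = 3
i=1: (1 + 1) mod 6 = 2
i=2: (2 + 5) mod 6 = 1
i=3: (3 + 3) mod 6 = 0
i=4: (4 + 1) mod 6 = 5
i=5: s[i]=? (unknown)
Known residues: [0, 1, 2, 3, 5]; need a permutation of 0..5, so missing residue r = 4
Need (5 + s) mod 6 = 4; smallest s = (4 - 5) mod 6 = 5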